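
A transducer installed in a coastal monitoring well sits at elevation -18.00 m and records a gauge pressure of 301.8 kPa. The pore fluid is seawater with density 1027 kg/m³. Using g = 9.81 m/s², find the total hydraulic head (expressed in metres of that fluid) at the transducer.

ψ = P/(ρg) = 301.8×1000 / (1027 × 9.81) = 29.96 m.
h = z + ψ = -18.00 + 29.96 = 11.96 m.

h ≈ 11.96 m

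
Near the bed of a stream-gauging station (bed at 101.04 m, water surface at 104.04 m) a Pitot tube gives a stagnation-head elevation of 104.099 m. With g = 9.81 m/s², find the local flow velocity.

Near the bed, under hydrostatic conditions, the piezometric head (z + ψ) equals the free-surface elevation, 104.04 m.
Velocity head = total − piezometric = 104.099 − 104.04 = 0.059 m.
v = √(2g·h_v) = √(2 × 9.81 × 0.059) = 1.08 m/s.

v ≈ 1.08 m/s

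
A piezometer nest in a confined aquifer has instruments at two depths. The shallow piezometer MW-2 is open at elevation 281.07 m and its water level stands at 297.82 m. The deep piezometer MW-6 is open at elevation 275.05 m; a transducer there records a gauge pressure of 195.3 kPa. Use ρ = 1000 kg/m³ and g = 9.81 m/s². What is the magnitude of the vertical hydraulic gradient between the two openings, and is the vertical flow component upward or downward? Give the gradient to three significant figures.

|i_v| ≈ 0.475; vertical flow is downward

Total head at MW-2: h = 297.82 m (water level in the standpipe).
Pressure head at MW-6: ψ = P/(ρg) = 195.3×1000 / (1000 × 9.81) = 19.91 m.
Total head at MW-6: h = z + ψ = 275.05 + 19.91 = 294.96 m.
Δh = h(MW-2) − h(MW-6) = 297.82 − 294.96 = 2.86 m.
Vertical separation Δz = 281.07 − 275.05 = 6.02 m.
|i_v| = |Δh| / Δz = 2.86 / 6.02 = 0.475.
Head is higher in the shallow piezometer, so vertical flow is downward (recharge condition).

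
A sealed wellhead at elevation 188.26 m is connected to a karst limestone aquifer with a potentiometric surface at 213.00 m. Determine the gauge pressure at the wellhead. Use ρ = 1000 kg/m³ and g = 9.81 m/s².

Head above the cap: Δh = 213.00 − 188.26 = 24.74 m.
P = ρgΔh = 1000 × 9.81 × 24.74 = 242699 Pa ≈ 243 kPa.

P ≈ 243 kPa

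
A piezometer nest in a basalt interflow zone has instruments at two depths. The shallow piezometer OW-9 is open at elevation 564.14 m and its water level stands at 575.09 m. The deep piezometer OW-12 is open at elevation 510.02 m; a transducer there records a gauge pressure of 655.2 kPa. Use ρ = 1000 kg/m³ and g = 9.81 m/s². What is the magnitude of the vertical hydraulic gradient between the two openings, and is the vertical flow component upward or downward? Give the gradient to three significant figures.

|i_v| ≈ 0.0318; vertical flow is upward

Total head at OW-9: h = 575.09 m (water level in the standpipe).
Pressure head at OW-12: ψ = P/(ρg) = 655.2×1000 / (1000 × 9.81) = 66.79 m.
Total head at OW-12: h = z + ψ = 510.02 + 66.79 = 576.81 m.
Δh = h(OW-9) − h(OW-12) = 575.09 − 576.81 = -1.72 m.
Vertical separation Δz = 564.14 − 510.02 = 54.12 m.
|i_v| = |Δh| / Δz = 1.72 / 54.12 = 0.0318.
Head is higher in the deep piezometer, so vertical flow is upward (discharge condition).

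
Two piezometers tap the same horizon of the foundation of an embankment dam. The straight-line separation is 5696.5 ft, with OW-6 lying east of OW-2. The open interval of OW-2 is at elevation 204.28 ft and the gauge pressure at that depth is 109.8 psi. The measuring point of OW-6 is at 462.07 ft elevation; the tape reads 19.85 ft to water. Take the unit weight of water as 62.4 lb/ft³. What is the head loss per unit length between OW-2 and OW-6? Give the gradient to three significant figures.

Pressure head at OW-2: ψ = 144·P/γ = 144 × 109.8 / 62.4 = 253.38 ft.
Total head at OW-2: h = z + ψ = 204.28 + 253.38 = 457.66 ft.
Total head at OW-6: h = 462.07 − 19.85 = 442.22 ft.
Head difference: h(OW-2) − h(OW-6) = 457.66 − 442.22 = 15.44 ft.
Hydraulic gradient: i = |Δh| / L = 15.44 / 5696.5 = 0.00271.

i ≈ 0.00271 ft/ft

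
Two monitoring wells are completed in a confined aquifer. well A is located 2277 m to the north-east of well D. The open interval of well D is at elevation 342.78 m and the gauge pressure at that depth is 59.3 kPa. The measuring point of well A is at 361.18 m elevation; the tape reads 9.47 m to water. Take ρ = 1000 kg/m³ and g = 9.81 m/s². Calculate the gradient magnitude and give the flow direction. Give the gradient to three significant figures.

Pressure head at well D: ψ = P/(ρg) = 59.3×1000 / (1000 × 9.81) = 6.04 m.
Total head at well D: h = z + ψ = 342.78 + 6.04 = 348.82 m.
Total head at well A: h = 361.18 − 9.47 = 351.71 m.
Head difference: h(well D) − h(well A) = 348.82 − 351.71 = -2.89 m.
Hydraulic gradient: i = |Δh| / L = 2.89 / 2277 = 0.00127.
Flow is from higher to lower head: from well A toward well D, i.e. toward the south-west.

i ≈ 0.00127; groundwater flows toward the south-west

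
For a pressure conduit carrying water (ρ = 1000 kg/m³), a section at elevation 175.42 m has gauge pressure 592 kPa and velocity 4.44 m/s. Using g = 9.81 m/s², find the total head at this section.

h ≈ 236.77 m

Pressure head ψ = P/(ρg) = 592×1000 / (1000 × 9.81) = 60.35 m.
Velocity head = v²/(2g) = 4.44² / (2 × 9.81) = 1.005 m.
h = z + ψ + v²/(2g) = 175.42 + 60.35 + 1.005 = 236.77 m.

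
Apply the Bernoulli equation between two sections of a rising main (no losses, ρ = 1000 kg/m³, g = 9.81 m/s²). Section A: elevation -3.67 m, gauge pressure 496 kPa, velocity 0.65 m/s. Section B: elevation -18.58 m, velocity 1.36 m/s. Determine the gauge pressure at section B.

P₂ ≈ 642 kPa

Pressure head at A: ψ₁ = P₁/(ρg) = 496×1000 / (1000 × 9.81) = 50.56 m.
Velocity heads: v₁²/2g = 0.65²/19.62 = 0.022 m; v₂²/2g = 1.36²/19.62 = 0.094 m.
Total head H = z₁ + ψ₁ + v₁²/2g = -3.67 + 50.56 + 0.022 = 46.91 m.
ψ₂ = H − z₂ − v₂²/2g = 46.91 − (-18.58) − 0.094 = 65.40 m.
P₂ = ρgψ₂ = 1000 × 9.81 × 65.40 ≈ 642 kPa.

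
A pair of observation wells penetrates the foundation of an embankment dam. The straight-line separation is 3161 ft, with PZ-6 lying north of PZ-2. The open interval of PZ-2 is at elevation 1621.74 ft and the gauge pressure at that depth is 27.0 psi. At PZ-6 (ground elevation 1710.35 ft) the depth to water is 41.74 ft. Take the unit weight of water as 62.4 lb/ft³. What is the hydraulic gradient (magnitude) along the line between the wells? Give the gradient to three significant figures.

i ≈ 0.00488

Pressure head at PZ-2: ψ = 144·P/γ = 144 × 27.0 / 62.4 = 62.31 ft.
Total head at PZ-2: h = z + ψ = 1621.74 + 62.31 = 1684.05 ft.
Total head at PZ-6: h = 1710.35 − 41.74 = 1668.61 ft.
Head difference: h(PZ-2) − h(PZ-6) = 1684.05 − 1668.61 = 15.44 ft.
Hydraulic gradient: i = |Δh| / L = 15.44 / 3161 = 0.00488.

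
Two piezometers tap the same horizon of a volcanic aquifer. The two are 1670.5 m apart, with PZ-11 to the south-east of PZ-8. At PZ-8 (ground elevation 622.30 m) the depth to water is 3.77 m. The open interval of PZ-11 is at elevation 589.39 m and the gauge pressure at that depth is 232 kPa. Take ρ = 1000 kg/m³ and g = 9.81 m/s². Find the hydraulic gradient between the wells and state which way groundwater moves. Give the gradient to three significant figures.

Total head at PZ-8: h = 622.30 − 3.77 = 618.53 m.
Pressure head at PZ-11: ψ = P/(ρg) = 232×1000 / (1000 × 9.81) = 23.65 m.
Total head at PZ-11: h = z + ψ = 589.39 + 23.65 = 613.04 m.
Head difference: h(PZ-8) − h(PZ-11) = 618.53 − 613.04 = 5.49 m.
Hydraulic gradient: i = |Δh| / L = 5.49 / 1670.5 = 0.00329.
Flow is from higher to lower head: from PZ-8 toward PZ-11, i.e. toward the south-east.

i ≈ 0.00329; groundwater flows toward the south-east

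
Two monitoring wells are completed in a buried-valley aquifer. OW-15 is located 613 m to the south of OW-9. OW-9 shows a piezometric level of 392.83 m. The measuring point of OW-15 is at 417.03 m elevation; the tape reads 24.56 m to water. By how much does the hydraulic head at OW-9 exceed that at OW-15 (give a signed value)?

Δh ≈ 0.36 m

Total head at OW-9: h = 392.83 m (water level in the piezometer is the total head).
Total head at OW-15: h = 417.03 − 24.56 = 392.47 m.
Head difference: h(OW-9) − h(OW-15) = 392.83 − 392.47 = 0.36 m.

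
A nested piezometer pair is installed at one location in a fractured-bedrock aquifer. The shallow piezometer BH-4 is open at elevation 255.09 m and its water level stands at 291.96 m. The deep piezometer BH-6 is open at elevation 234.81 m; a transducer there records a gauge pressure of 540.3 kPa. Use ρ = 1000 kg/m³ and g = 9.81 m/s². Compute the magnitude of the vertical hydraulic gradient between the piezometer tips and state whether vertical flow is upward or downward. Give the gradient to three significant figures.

|i_v| ≈ 0.102; vertical flow is downward

Total head at BH-4: h = 291.96 m (water level in the standpipe).
Pressure head at BH-6: ψ = P/(ρg) = 540.3×1000 / (1000 × 9.81) = 55.08 m.
Total head at BH-6: h = z + ψ = 234.81 + 55.08 = 289.89 m.
Δh = h(BH-4) − h(BH-6) = 291.96 − 289.89 = 2.07 m.
Vertical separation Δz = 255.09 − 234.81 = 20.28 m.
|i_v| = |Δh| / Δz = 2.07 / 20.28 = 0.102.
Head is higher in the shallow piezometer, so vertical flow is downward (recharge condition).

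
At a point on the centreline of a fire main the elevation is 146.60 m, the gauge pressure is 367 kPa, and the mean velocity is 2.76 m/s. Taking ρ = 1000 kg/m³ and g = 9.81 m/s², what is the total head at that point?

Pressure head ψ = P/(ρg) = 367×1000 / (1000 × 9.81) = 37.41 m.
Velocity head = v²/(2g) = 2.76² / (2 × 9.81) = 0.388 m.
h = z + ψ + v²/(2g) = 146.60 + 37.41 + 0.388 = 184.40 m.

h ≈ 184.40 m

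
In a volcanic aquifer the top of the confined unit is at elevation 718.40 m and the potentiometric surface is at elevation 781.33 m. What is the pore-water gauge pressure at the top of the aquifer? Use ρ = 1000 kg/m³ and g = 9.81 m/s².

P ≈ 617 kPa

Pressure head at the aquifer top: ψ = h − z = 781.33 − 718.40 = 62.93 m.
P = ρgψ = 1000 × 9.81 × 62.93 = 617343 Pa ≈ 617 kPa.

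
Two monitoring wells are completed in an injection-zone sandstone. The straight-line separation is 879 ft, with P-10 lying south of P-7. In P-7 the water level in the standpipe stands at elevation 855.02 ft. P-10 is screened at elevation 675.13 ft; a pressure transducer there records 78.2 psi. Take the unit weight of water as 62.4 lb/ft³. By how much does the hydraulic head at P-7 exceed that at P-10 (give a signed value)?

Total head at P-7: h = 855.02 ft (water level in the piezometer is the total head).
Pressure head at P-10: ψ = 144·P/γ = 144 × 78.2 / 62.4 = 180.46 ft.
Total head at P-10: h = z + ψ = 675.13 + 180.46 = 855.59 ft.
Head difference: h(P-7) − h(P-10) = 855.02 − 855.59 = -0.57 ft.

Δh ≈ -0.57 ft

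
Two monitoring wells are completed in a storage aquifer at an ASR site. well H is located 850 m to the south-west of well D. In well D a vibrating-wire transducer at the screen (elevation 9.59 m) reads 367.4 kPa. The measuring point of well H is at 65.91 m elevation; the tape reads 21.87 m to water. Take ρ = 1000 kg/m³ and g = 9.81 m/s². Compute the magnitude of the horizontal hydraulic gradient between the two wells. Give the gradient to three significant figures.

i ≈ 0.00353

Pressure head at well D: ψ = P/(ρg) = 367.4×1000 / (1000 × 9.81) = 37.45 m.
Total head at well D: h = z + ψ = 9.59 + 37.45 = 47.04 m.
Total head at well H: h = 65.91 − 21.87 = 44.04 m.
Head difference: h(well D) − h(well H) = 47.04 − 44.04 = 3.00 m.
Hydraulic gradient: i = |Δh| / L = 3.00 / 850 = 0.00353.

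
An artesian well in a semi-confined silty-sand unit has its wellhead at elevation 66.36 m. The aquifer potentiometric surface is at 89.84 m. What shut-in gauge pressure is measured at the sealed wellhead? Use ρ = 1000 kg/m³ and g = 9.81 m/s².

P ≈ 230 kPa

Head above the cap: Δh = 89.84 − 66.36 = 23.48 m.
P = ρgΔh = 1000 × 9.81 × 23.48 = 230339 Pa ≈ 230 kPa.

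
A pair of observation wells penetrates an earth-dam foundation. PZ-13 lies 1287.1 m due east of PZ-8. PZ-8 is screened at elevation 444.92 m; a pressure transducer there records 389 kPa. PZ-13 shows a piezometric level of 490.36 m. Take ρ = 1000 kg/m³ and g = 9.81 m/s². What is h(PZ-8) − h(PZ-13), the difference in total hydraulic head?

Pressure head at PZ-8: ψ = P/(ρg) = 389×1000 / (1000 × 9.81) = 39.65 m.
Total head at PZ-8: h = z + ψ = 444.92 + 39.65 = 484.57 m.
Total head at PZ-13: h = 490.36 m (water level in the piezometer is the total head).
Head difference: h(PZ-8) − h(PZ-13) = 484.57 − 490.36 = -5.79 m.

Δh ≈ -5.79 m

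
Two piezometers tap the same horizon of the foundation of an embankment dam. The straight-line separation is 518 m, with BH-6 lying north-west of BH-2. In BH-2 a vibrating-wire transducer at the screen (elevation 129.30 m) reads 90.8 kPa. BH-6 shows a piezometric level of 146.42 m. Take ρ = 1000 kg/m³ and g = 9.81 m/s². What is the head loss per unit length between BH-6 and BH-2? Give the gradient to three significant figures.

Pressure head at BH-2: ψ = P/(ρg) = 90.8×1000 / (1000 × 9.81) = 9.26 m.
Total head at BH-2: h = z + ψ = 129.30 + 9.26 = 138.56 m.
Total head at BH-6: h = 146.42 m (water level in the piezometer is the total head).
Head difference: h(BH-2) − h(BH-6) = 138.56 − 146.42 = -7.86 m.
Hydraulic gradient: i = |Δh| / L = 7.86 / 518 = 0.0152.

i ≈ 0.0152 m/m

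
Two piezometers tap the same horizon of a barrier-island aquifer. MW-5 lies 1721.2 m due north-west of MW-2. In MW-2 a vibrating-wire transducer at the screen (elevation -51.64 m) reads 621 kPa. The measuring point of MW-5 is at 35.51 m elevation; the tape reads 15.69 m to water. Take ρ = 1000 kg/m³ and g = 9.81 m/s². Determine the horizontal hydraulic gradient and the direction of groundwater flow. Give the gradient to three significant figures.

Pressure head at MW-2: ψ = P/(ρg) = 621×1000 / (1000 × 9.81) = 63.30 m.
Total head at MW-2: h = z + ψ = -51.64 + 63.30 = 11.66 m.
Total head at MW-5: h = 35.51 − 15.69 = 19.82 m.
Head difference: h(MW-2) − h(MW-5) = 11.66 − 19.82 = -8.16 m.
Hydraulic gradient: i = |Δh| / L = 8.16 / 1721.2 = 0.00474.
Flow is from higher to lower head: from MW-5 toward MW-2, i.e. toward the south-east.

i ≈ 0.00474; groundwater flows toward the south-east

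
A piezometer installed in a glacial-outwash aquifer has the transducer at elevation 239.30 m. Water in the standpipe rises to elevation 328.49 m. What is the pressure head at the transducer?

ψ ≈ 89.19 m

Total head h = 328.49 m (the water-surface elevation in the piezometer).
Pressure head ψ = h − z = 328.49 − 239.30 = 89.19 m.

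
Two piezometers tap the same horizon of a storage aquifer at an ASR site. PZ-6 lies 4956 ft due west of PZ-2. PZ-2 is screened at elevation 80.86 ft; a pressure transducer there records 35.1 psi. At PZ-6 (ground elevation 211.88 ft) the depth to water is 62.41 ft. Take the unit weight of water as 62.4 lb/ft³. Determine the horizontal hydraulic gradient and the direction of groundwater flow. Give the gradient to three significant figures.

i ≈ 0.00250; groundwater flows toward the west

Pressure head at PZ-2: ψ = 144·P/γ = 144 × 35.1 / 62.4 = 81.00 ft.
Total head at PZ-2: h = z + ψ = 80.86 + 81.00 = 161.86 ft.
Total head at PZ-6: h = 211.88 − 62.41 = 149.47 ft.
Head difference: h(PZ-2) − h(PZ-6) = 161.86 − 149.47 = 12.39 ft.
Hydraulic gradient: i = |Δh| / L = 12.39 / 4956 = 0.00250.
Flow is from higher to lower head: from PZ-2 toward PZ-6, i.e. toward the west.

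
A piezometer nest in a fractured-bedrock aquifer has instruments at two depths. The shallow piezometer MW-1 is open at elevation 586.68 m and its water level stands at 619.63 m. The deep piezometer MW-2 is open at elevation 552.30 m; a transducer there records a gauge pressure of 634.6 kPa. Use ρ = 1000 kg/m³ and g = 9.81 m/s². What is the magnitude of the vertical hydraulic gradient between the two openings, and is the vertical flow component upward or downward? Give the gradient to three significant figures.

Total head at MW-1: h = 619.63 m (water level in the standpipe).
Pressure head at MW-2: ψ = P/(ρg) = 634.6×1000 / (1000 × 9.81) = 64.69 m.
Total head at MW-2: h = z + ψ = 552.30 + 64.69 = 616.99 m.
Δh = h(MW-1) − h(MW-2) = 619.63 − 616.99 = 2.64 m.
Vertical separation Δz = 586.68 − 552.30 = 34.38 m.
|i_v| = |Δh| / Δz = 2.64 / 34.38 = 0.0768.
Head is higher in the shallow piezometer, so vertical flow is downward (recharge condition).

|i_v| ≈ 0.0768; vertical flow is downward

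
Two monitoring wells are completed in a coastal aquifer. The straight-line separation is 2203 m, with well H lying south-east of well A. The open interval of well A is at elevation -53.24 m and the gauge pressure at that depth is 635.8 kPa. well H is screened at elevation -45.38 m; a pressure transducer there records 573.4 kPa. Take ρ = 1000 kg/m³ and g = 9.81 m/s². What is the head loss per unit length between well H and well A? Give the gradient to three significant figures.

Pressure head at well A: ψ = P/(ρg) = 635.8×1000 / (1000 × 9.81) = 64.81 m.
Total head at well A: h = z + ψ = -53.24 + 64.81 = 11.57 m.
Pressure head at well H: ψ = P/(ρg) = 573.4×1000 / (1000 × 9.81) = 58.45 m.
Total head at well H: h = z + ψ = -45.38 + 58.45 = 13.07 m.
Head difference: h(well A) − h(well H) = 11.57 − 13.07 = -1.50 m.
Hydraulic gradient: i = |Δh| / L = 1.50 / 2203 = 0.000681.

i ≈ 0.000681 m/m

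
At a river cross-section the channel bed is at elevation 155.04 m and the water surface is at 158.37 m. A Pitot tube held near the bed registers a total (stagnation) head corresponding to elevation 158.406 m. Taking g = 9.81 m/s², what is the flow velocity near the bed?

v ≈ 0.840 m/s

Near the bed, under hydrostatic conditions, the piezometric head (z + ψ) equals the free-surface elevation, 158.37 m.
Velocity head = total − piezometric = 158.406 − 158.37 = 0.036 m.
v = √(2g·h_v) = √(2 × 9.81 × 0.036) = 0.840 m/s.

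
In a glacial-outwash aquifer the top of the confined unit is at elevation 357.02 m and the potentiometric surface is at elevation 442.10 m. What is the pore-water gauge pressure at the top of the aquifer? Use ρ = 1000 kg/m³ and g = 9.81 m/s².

P ≈ 835 kPa

Pressure head at the aquifer top: ψ = h − z = 442.10 − 357.02 = 85.08 m.
P = ρgψ = 1000 × 9.81 × 85.08 = 834635 Pa ≈ 835 kPa.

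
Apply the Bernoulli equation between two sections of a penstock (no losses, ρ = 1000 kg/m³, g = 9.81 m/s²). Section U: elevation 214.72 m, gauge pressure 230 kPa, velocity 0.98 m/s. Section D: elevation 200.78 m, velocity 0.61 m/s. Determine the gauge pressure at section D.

P₂ ≈ 367 kPa

Pressure head at U: ψ₁ = P₁/(ρg) = 230×1000 / (1000 × 9.81) = 23.45 m.
Velocity heads: v₁²/2g = 0.98²/19.62 = 0.049 m; v₂²/2g = 0.61²/19.62 = 0.019 m.
Total head H = z₁ + ψ₁ + v₁²/2g = 214.72 + 23.45 + 0.049 = 238.22 m.
ψ₂ = H − z₂ − v₂²/2g = 238.22 − 200.78 − 0.019 = 37.42 m.
P₂ = ρgψ₂ = 1000 × 9.81 × 37.42 ≈ 367 kPa.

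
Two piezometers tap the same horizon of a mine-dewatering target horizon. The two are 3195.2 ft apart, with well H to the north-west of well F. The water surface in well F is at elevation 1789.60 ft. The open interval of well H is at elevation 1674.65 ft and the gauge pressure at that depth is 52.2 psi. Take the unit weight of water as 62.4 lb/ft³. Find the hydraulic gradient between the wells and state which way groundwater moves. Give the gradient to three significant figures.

i ≈ 0.00172; groundwater flows toward the south-east

Total head at well F: h = 1789.60 ft (water level in the piezometer is the total head).
Pressure head at well H: ψ = 144·P/γ = 144 × 52.2 / 62.4 = 120.46 ft.
Total head at well H: h = z + ψ = 1674.65 + 120.46 = 1795.11 ft.
Head difference: h(well F) − h(well H) = 1789.60 − 1795.11 = -5.51 ft.
Hydraulic gradient: i = |Δh| / L = 5.51 / 3195.2 = 0.00172.
Flow is from higher to lower head: from well H toward well F, i.e. toward the south-east.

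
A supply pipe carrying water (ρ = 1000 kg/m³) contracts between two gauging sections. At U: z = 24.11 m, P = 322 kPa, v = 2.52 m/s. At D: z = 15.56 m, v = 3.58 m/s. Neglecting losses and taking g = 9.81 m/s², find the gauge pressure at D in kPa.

Pressure head at U: ψ₁ = P₁/(ρg) = 322×1000 / (1000 × 9.81) = 32.82 m.
Velocity heads: v₁²/2g = 2.52²/19.62 = 0.324 m; v₂²/2g = 3.58²/19.62 = 0.653 m.
Total head H = z₁ + ψ₁ + v₁²/2g = 24.11 + 32.82 + 0.324 = 57.25 m.
ψ₂ = H − z₂ − v₂²/2g = 57.25 − 15.56 − 0.653 = 41.04 m.
P₂ = ρgψ₂ = 1000 × 9.81 × 41.04 ≈ 403 kPa.

P₂ ≈ 403 kPa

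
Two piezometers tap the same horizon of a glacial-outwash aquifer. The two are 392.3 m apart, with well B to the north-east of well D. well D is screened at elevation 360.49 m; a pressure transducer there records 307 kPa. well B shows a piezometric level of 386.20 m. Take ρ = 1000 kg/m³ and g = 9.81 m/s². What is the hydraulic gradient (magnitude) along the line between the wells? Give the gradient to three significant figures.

i ≈ 0.0142

Pressure head at well D: ψ = P/(ρg) = 307×1000 / (1000 × 9.81) = 31.29 m.
Total head at well D: h = z + ψ = 360.49 + 31.29 = 391.78 m.
Total head at well B: h = 386.20 m (water level in the piezometer is the total head).
Head difference: h(well D) − h(well B) = 391.78 − 386.20 = 5.58 m.
Hydraulic gradient: i = |Δh| / L = 5.58 / 392.3 = 0.0142.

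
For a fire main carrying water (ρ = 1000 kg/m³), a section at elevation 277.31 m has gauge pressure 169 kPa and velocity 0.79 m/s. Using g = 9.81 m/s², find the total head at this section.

h ≈ 294.57 m

Pressure head ψ = P/(ρg) = 169×1000 / (1000 × 9.81) = 17.23 m.
Velocity head = v²/(2g) = 0.79² / (2 × 9.81) = 0.032 m.
h = z + ψ + v²/(2g) = 277.31 + 17.23 + 0.032 = 294.57 m.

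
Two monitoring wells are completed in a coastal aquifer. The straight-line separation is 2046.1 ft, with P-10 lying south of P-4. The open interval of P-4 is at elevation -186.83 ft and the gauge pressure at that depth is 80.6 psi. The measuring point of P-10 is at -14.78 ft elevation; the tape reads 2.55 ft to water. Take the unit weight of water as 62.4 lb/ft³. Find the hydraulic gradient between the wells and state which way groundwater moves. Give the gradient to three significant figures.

Pressure head at P-4: ψ = 144·P/γ = 144 × 80.6 / 62.4 = 186.00 ft.
Total head at P-4: h = z + ψ = -186.83 + 186.00 = -0.83 ft.
Total head at P-10: h = -14.78 − 2.55 = -17.33 ft.
Head difference: h(P-4) − h(P-10) = -0.83 − (-17.33) = 16.50 ft.
Hydraulic gradient: i = |Δh| / L = 16.50 / 2046.1 = 0.00806.
Flow is from higher to lower head: from P-4 toward P-10, i.e. toward the south.

i ≈ 0.00806; groundwater flows toward the south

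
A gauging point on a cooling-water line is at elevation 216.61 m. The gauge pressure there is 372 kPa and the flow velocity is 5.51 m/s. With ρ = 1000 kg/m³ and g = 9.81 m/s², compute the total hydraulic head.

Pressure head ψ = P/(ρg) = 372×1000 / (1000 × 9.81) = 37.92 m.
Velocity head = v²/(2g) = 5.51² / (2 × 9.81) = 1.547 m.
h = z + ψ + v²/(2g) = 216.61 + 37.92 + 1.547 = 256.08 m.

h ≈ 256.08 m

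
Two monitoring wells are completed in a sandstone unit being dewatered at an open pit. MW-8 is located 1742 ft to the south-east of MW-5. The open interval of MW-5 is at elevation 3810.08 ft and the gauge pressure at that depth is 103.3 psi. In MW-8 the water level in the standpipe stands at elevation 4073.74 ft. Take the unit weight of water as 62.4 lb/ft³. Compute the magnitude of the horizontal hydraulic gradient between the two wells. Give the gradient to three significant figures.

Pressure head at MW-5: ψ = 144·P/γ = 144 × 103.3 / 62.4 = 238.38 ft.
Total head at MW-5: h = z + ψ = 3810.08 + 238.38 = 4048.46 ft.
Total head at MW-8: h = 4073.74 ft (water level in the piezometer is the total head).
Head difference: h(MW-5) − h(MW-8) = 4048.46 − 4073.74 = -25.28 ft.
Hydraulic gradient: i = |Δh| / L = 25.28 / 1742 = 0.0145.

i ≈ 0.0145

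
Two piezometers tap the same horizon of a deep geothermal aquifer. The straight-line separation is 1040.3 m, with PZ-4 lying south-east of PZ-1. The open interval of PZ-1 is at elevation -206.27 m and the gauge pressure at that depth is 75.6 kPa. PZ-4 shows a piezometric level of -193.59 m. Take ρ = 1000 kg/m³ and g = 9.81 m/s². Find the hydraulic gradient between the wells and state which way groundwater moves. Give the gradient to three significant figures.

i ≈ 0.00478; groundwater flows toward the north-west

Pressure head at PZ-1: ψ = P/(ρg) = 75.6×1000 / (1000 × 9.81) = 7.71 m.
Total head at PZ-1: h = z + ψ = -206.27 + 7.71 = -198.56 m.
Total head at PZ-4: h = -193.59 m (water level in the piezometer is the total head).
Head difference: h(PZ-1) − h(PZ-4) = -198.56 − (-193.59) = -4.97 m.
Hydraulic gradient: i = |Δh| / L = 4.97 / 1040.3 = 0.00478.
Flow is from higher to lower head: from PZ-4 toward PZ-1, i.e. toward the north-west.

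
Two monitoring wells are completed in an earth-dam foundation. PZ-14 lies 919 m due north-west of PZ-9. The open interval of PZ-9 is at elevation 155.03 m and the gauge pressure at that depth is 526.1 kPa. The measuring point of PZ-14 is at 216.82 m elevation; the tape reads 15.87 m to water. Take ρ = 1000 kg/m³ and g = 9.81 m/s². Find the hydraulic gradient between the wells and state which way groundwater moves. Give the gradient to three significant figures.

i ≈ 0.00839; groundwater flows toward the north-west

Pressure head at PZ-9: ψ = P/(ρg) = 526.1×1000 / (1000 × 9.81) = 53.63 m.
Total head at PZ-9: h = z + ψ = 155.03 + 53.63 = 208.66 m.
Total head at PZ-14: h = 216.82 − 15.87 = 200.95 m.
Head difference: h(PZ-9) − h(PZ-14) = 208.66 − 200.95 = 7.71 m.
Hydraulic gradient: i = |Δh| / L = 7.71 / 919 = 0.00839.
Flow is from higher to lower head: from PZ-9 toward PZ-14, i.e. toward the north-west.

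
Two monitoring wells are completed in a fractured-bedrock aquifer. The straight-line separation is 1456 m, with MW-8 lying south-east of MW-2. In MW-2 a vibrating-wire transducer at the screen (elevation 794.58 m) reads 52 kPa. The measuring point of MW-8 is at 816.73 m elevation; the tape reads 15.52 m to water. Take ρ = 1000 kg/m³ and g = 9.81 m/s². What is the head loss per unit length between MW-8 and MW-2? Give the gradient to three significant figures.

Pressure head at MW-2: ψ = P/(ρg) = 52×1000 / (1000 × 9.81) = 5.30 m.
Total head at MW-2: h = z + ψ = 794.58 + 5.30 = 799.88 m.
Total head at MW-8: h = 816.73 − 15.52 = 801.21 m.
Head difference: h(MW-2) − h(MW-8) = 799.88 − 801.21 = -1.33 m.
Hydraulic gradient: i = |Δh| / L = 1.33 / 1456 = 0.000913.

i ≈ 0.000913 m/m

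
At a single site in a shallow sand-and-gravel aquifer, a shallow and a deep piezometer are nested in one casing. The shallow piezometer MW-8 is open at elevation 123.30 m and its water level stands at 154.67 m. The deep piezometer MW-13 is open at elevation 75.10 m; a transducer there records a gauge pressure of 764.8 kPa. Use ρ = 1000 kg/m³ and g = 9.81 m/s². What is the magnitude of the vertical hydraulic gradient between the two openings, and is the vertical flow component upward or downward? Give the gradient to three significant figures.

Total head at MW-8: h = 154.67 m (water level in the standpipe).
Pressure head at MW-13: ψ = P/(ρg) = 764.8×1000 / (1000 × 9.81) = 77.96 m.
Total head at MW-13: h = z + ψ = 75.10 + 77.96 = 153.06 m.
Δh = h(MW-8) − h(MW-13) = 154.67 − 153.06 = 1.61 m.
Vertical separation Δz = 123.30 − 75.10 = 48.20 m.
|i_v| = |Δh| / Δz = 1.61 / 48.20 = 0.0334.
Head is higher in the shallow piezometer, so vertical flow is downward (recharge condition).

|i_v| ≈ 0.0334; vertical flow is downward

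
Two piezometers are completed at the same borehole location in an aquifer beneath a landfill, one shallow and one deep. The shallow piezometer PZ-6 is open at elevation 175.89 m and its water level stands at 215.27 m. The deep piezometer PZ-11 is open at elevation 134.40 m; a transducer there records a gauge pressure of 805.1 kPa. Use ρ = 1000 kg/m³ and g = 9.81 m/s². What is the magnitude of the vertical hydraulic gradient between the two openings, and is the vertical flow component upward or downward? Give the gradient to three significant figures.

|i_v| ≈ 0.0289; vertical flow is upward

Total head at PZ-6: h = 215.27 m (water level in the standpipe).
Pressure head at PZ-11: ψ = P/(ρg) = 805.1×1000 / (1000 × 9.81) = 82.07 m.
Total head at PZ-11: h = z + ψ = 134.40 + 82.07 = 216.47 m.
Δh = h(PZ-6) − h(PZ-11) = 215.27 − 216.47 = -1.20 m.
Vertical separation Δz = 175.89 − 134.40 = 41.49 m.
|i_v| = |Δh| / Δz = 1.20 / 41.49 = 0.0289.
Head is higher in the deep piezometer, so vertical flow is upward (discharge condition).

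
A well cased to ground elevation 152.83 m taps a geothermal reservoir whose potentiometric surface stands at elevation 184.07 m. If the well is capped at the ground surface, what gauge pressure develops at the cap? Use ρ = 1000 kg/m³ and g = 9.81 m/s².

Head above the cap: Δh = 184.07 − 152.83 = 31.24 m.
P = ρgΔh = 1000 × 9.81 × 31.24 = 306464 Pa ≈ 306 kPa.

P ≈ 306 kPa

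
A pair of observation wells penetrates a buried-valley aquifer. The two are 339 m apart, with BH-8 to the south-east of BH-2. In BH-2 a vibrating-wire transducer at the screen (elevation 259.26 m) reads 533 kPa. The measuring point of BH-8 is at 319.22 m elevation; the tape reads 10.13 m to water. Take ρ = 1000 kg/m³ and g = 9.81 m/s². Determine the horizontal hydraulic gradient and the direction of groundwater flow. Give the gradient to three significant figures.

Pressure head at BH-2: ψ = P/(ρg) = 533×1000 / (1000 × 9.81) = 54.33 m.
Total head at BH-2: h = z + ψ = 259.26 + 54.33 = 313.59 m.
Total head at BH-8: h = 319.22 − 10.13 = 309.09 m.
Head difference: h(BH-2) − h(BH-8) = 313.59 − 309.09 = 4.50 m.
Hydraulic gradient: i = |Δh| / L = 4.50 / 339 = 0.0133.
Flow is from higher to lower head: from BH-2 toward BH-8, i.e. toward the south-east.

i ≈ 0.0133; groundwater flows toward the south-east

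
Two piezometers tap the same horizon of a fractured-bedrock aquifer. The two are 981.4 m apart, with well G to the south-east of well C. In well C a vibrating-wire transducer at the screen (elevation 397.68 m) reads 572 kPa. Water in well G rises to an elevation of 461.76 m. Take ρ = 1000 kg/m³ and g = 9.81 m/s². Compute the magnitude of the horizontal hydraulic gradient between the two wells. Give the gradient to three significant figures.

Pressure head at well C: ψ = P/(ρg) = 572×1000 / (1000 × 9.81) = 58.31 m.
Total head at well C: h = z + ψ = 397.68 + 58.31 = 455.99 m.
Total head at well G: h = 461.76 m (water level in the piezometer is the total head).
Head difference: h(well C) − h(well G) = 455.99 − 461.76 = -5.77 m.
Hydraulic gradient: i = |Δh| / L = 5.77 / 981.4 = 0.00588.

i ≈ 0.00588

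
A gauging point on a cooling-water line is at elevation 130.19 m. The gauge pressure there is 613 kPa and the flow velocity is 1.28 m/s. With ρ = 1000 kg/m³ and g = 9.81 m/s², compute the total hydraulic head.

h ≈ 192.76 m

Pressure head ψ = P/(ρg) = 613×1000 / (1000 × 9.81) = 62.49 m.
Velocity head = v²/(2g) = 1.28² / (2 × 9.81) = 0.084 m.
h = z + ψ + v²/(2g) = 130.19 + 62.49 + 0.084 = 192.76 m.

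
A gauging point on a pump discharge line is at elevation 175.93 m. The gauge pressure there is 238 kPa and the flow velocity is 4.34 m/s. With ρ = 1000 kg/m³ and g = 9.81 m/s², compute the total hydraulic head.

h ≈ 201.15 m

Pressure head ψ = P/(ρg) = 238×1000 / (1000 × 9.81) = 24.26 m.
Velocity head = v²/(2g) = 4.34² / (2 × 9.81) = 0.960 m.
h = z + ψ + v²/(2g) = 175.93 + 24.26 + 0.960 = 201.15 m.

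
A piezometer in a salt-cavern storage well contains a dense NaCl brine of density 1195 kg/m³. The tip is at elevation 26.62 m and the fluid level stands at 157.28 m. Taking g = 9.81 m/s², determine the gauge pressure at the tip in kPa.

Pressure head ψ = h − z = 157.28 − 26.62 = 130.66 m.
P = ρgψ = 1195 × 9.81 × 130.66 = 1531721 Pa ≈ 1530 kPa.

P ≈ 1530 kPa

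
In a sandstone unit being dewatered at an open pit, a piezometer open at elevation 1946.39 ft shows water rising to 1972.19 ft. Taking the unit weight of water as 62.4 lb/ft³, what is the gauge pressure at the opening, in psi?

P ≈ 11.2 psi

Pressure head ψ = h − z = 1972.19 − 1946.39 = 25.80 ft.
P = γ·ψ / 144 = 62.4 × 25.80 / 144 = 11.2 psi.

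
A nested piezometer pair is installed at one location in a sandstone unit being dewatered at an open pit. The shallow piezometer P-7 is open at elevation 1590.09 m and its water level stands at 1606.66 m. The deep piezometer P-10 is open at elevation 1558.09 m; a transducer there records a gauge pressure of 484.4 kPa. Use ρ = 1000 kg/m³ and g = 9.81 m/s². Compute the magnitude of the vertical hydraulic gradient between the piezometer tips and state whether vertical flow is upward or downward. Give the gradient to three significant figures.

|i_v| ≈ 0.0253; vertical flow is upward

Total head at P-7: h = 1606.66 m (water level in the standpipe).
Pressure head at P-10: ψ = P/(ρg) = 484.4×1000 / (1000 × 9.81) = 49.38 m.
Total head at P-10: h = z + ψ = 1558.09 + 49.38 = 1607.47 m.
Δh = h(P-7) − h(P-10) = 1606.66 − 1607.47 = -0.81 m.
Vertical separation Δz = 1590.09 − 1558.09 = 32.00 m.
|i_v| = |Δh| / Δz = 0.81 / 32.00 = 0.0253.
Head is higher in the deep piezometer, so vertical flow is upward (discharge condition).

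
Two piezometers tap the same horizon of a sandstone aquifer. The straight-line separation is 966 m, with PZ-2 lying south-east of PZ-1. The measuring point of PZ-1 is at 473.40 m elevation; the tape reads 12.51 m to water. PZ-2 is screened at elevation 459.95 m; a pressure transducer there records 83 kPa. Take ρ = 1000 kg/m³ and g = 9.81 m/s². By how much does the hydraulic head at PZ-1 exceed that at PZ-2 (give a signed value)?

Total head at PZ-1: h = 473.40 − 12.51 = 460.89 m.
Pressure head at PZ-2: ψ = P/(ρg) = 83×1000 / (1000 × 9.81) = 8.46 m.
Total head at PZ-2: h = z + ψ = 459.95 + 8.46 = 468.41 m.
Head difference: h(PZ-1) − h(PZ-2) = 460.89 − 468.41 = -7.52 m.

Δh ≈ -7.52 m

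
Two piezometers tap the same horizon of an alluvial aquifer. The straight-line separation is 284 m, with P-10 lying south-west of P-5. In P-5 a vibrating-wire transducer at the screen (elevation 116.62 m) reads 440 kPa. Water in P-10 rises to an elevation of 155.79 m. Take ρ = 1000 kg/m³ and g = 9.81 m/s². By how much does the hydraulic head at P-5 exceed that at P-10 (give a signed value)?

Δh ≈ 5.68 m

Pressure head at P-5: ψ = P/(ρg) = 440×1000 / (1000 × 9.81) = 44.85 m.
Total head at P-5: h = z + ψ = 116.62 + 44.85 = 161.47 m.
Total head at P-10: h = 155.79 m (water level in the piezometer is the total head).
Head difference: h(P-5) − h(P-10) = 161.47 − 155.79 = 5.68 m.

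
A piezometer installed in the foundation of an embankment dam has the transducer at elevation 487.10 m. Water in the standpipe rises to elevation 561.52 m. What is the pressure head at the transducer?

Total head h = 561.52 m (the water-surface elevation in the piezometer).
Pressure head ψ = h − z = 561.52 − 487.10 = 74.42 m.

ψ ≈ 74.42 m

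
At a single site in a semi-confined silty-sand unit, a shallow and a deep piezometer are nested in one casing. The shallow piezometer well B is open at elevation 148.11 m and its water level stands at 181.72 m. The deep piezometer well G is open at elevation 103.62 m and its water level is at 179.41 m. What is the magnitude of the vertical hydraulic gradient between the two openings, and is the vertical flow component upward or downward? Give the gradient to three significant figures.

|i_v| ≈ 0.0519; vertical flow is downward

Total head at well B: h = 181.72 m (water level in the standpipe).
Total head at well G: h = 179.41 m.
Δh = h(well B) − h(well G) = 181.72 − 179.41 = 2.31 m.
Vertical separation Δz = 148.11 − 103.62 = 44.49 m.
|i_v| = |Δh| / Δz = 2.31 / 44.49 = 0.0519.
Head is higher in the shallow piezometer, so vertical flow is downward (recharge condition).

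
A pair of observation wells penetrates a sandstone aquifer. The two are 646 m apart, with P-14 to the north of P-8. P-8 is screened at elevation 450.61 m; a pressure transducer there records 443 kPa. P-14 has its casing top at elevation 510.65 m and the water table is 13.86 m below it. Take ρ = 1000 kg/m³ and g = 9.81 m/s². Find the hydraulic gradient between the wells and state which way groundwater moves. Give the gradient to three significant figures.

Pressure head at P-8: ψ = P/(ρg) = 443×1000 / (1000 × 9.81) = 45.16 m.
Total head at P-8: h = z + ψ = 450.61 + 45.16 = 495.77 m.
Total head at P-14: h = 510.65 − 13.86 = 496.79 m.
Head difference: h(P-8) − h(P-14) = 495.77 − 496.79 = -1.02 m.
Hydraulic gradient: i = |Δh| / L = 1.02 / 646 = 0.00158.
Flow is from higher to lower head: from P-14 toward P-8, i.e. toward the south.

i ≈ 0.00158; groundwater flows toward the south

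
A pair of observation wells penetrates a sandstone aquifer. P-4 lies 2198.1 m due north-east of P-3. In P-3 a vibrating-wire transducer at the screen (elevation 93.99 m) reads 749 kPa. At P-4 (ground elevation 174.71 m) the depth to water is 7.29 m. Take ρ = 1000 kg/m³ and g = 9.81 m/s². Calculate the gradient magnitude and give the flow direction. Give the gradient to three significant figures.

Pressure head at P-3: ψ = P/(ρg) = 749×1000 / (1000 × 9.81) = 76.35 m.
Total head at P-3: h = z + ψ = 93.99 + 76.35 = 170.34 m.
Total head at P-4: h = 174.71 − 7.29 = 167.42 m.
Head difference: h(P-3) − h(P-4) = 170.34 − 167.42 = 2.92 m.
Hydraulic gradient: i = |Δh| / L = 2.92 / 2198.1 = 0.00133.
Flow is from higher to lower head: from P-3 toward P-4, i.e. toward the north-east.

i ≈ 0.00133; groundwater flows toward the north-east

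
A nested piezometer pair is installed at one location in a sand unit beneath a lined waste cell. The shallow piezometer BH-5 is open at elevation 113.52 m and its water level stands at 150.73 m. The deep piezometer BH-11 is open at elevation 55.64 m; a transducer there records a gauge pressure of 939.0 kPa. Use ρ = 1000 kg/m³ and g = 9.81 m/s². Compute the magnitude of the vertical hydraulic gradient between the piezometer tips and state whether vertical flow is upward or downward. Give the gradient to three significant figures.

Total head at BH-5: h = 150.73 m (water level in the standpipe).
Pressure head at BH-11: ψ = P/(ρg) = 939.0×1000 / (1000 × 9.81) = 95.72 m.
Total head at BH-11: h = z + ψ = 55.64 + 95.72 = 151.36 m.
Δh = h(BH-5) − h(BH-11) = 150.73 − 151.36 = -0.63 m.
Vertical separation Δz = 113.52 − 55.64 = 57.88 m.
|i_v| = |Δh| / Δz = 0.63 / 57.88 = 0.0109.
Head is higher in the deep piezometer, so vertical flow is upward (discharge condition).

|i_v| ≈ 0.0109; vertical flow is upward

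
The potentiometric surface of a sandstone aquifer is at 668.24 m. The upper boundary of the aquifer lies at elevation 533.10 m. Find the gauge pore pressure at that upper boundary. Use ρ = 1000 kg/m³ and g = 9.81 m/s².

Pressure head at the aquifer top: ψ = h − z = 668.24 − 533.10 = 135.14 m.
P = ρgψ = 1000 × 9.81 × 135.14 = 1325723 Pa ≈ 1330 kPa.

P ≈ 1330 kPa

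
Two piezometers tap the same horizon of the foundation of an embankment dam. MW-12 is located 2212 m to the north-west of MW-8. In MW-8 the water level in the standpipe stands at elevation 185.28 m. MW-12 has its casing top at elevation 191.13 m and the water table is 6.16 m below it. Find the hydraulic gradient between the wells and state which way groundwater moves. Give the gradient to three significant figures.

Total head at MW-8: h = 185.28 m (water level in the piezometer is the total head).
Total head at MW-12: h = 191.13 − 6.16 = 184.97 m.
Head difference: h(MW-8) − h(MW-12) = 185.28 − 184.97 = 0.31 m.
Hydraulic gradient: i = |Δh| / L = 0.31 / 2212 = 0.000140.
Flow is from higher to lower head: from MW-8 toward MW-12, i.e. toward the north-west.

i ≈ 0.000140; groundwater flows toward the north-west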